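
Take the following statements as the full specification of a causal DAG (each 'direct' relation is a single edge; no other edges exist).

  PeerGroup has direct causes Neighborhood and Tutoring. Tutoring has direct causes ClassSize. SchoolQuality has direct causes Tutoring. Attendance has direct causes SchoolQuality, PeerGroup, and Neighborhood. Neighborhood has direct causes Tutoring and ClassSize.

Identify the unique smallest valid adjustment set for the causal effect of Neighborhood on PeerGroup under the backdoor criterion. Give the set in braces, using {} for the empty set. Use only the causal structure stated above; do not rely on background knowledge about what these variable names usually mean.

Variables eligible for adjustment (non-descendants of Neighborhood, excluding Neighborhood and PeerGroup): {ClassSize, SchoolQuality, Tutoring}.
Backdoor paths from Neighborhood to PeerGroup:
  P1: Neighborhood <- ClassSize -> Tutoring -> SchoolQuality -> Attendance <- PeerGroup
  P2: Neighborhood <- ClassSize -> Tutoring -> PeerGroup
  P3: Neighborhood <- Tutoring -> SchoolQuality -> Attendance <- PeerGroup
  P4: Neighborhood <- Tutoring -> PeerGroup
The empty set is not sufficient: P2 (Neighborhood <- ClassSize -> Tutoring -> PeerGroup) has no collider blocking it and no conditioned non-collider, so it is open.
Try {Tutoring}:
  P1: blocked at chain node Tutoring ∈ conditioning set.
  P2: blocked at chain node Tutoring ∈ conditioning set.
  P3: blocked at fork node Tutoring ∈ conditioning set.
  P4: blocked at fork node Tutoring ∈ conditioning set.
{Tutoring} contains no descendant of Neighborhood and blocks every backdoor path.
No other singleton works — e.g. {ClassSize} leaves P4 open — so {Tutoring} is the unique smallest valid adjustment set.

{Tutoring}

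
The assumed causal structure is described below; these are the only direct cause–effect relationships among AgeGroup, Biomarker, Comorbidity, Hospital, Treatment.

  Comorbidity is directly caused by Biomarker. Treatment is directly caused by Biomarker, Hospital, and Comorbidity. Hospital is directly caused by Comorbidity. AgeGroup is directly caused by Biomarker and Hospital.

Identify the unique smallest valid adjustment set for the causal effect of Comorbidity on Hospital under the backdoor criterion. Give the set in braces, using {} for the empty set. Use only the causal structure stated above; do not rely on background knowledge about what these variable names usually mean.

{}

Variables eligible for adjustment (non-descendants of Comorbidity, excluding Comorbidity and Hospital): {Biomarker}.
Backdoor paths from Comorbidity to Hospital:
  P1: Comorbidity <- Biomarker -> AgeGroup <- Hospital
  P2: Comorbidity <- Biomarker -> Treatment <- Hospital
Each backdoor path contains an unconditioned collider, so every path is already blocked with the empty conditioning set:
  P1: blocked at collider AgeGroup (neither it nor any descendant is in the conditioning set).
  P2: blocked at collider Treatment (neither it nor any descendant is in the conditioning set).
The empty set is therefore the unique smallest valid set.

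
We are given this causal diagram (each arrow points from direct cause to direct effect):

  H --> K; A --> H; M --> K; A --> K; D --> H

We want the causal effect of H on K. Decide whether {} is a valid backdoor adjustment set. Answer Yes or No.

No

Backdoor paths from H to K (paths whose first edge points into H):
  P1: H <- A -> K
Condition 1 (no descendant of H in the set): holds — descendants of H are {K}; none are in {}.
Condition 2 (every backdoor path blocked by {}):
  P1: open — no interior node is in the conditioning set.
{} does not satisfy the backdoor criterion.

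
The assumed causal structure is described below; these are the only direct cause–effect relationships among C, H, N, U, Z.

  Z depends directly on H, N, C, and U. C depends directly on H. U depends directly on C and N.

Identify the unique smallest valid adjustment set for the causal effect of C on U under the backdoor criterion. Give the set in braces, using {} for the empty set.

Variables eligible for adjustment (non-descendants of C, excluding C and U): {H, N}.
Backdoor paths from C to U:
  P1: C <- H -> Z <- N -> U
  P2: C <- H -> Z <- U
Each backdoor path contains an unconditioned collider, so every path is already blocked with the empty conditioning set:
  P1: blocked at collider Z (neither it nor any descendant is in the conditioning set).
  P2: blocked at collider Z (neither it nor any descendant is in the conditioning set).
The empty set is therefore the unique smallest valid set.

{}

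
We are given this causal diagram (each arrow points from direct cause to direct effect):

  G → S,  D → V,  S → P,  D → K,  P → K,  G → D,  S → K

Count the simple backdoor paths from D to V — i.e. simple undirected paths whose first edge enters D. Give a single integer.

A backdoor path from D to V is any simple undirected path whose first edge points into D (i.e. leaves D via a parent).
Parents of D: {G}.
No simple path from any parent of D reaches V without revisiting D, so there are no backdoor paths.

0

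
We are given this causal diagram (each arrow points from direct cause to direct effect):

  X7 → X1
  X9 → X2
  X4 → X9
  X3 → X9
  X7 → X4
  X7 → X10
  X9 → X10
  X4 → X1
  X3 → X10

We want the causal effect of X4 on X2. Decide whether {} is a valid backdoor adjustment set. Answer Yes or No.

Yes

Backdoor paths from X4 to X2 (paths whose first edge points into X4):
  P1: X4 <- X7 -> X10 <- X3 -> X9 -> X2
  P2: X4 <- X7 -> X10 <- X9 -> X2
Condition 1 (no descendant of X4 in the set): holds — descendants of X4 are {X1, X10, X2, X9}; none are in {}.
Condition 2 (every backdoor path blocked by {}):
  P1: blocked at collider X10 (neither it nor any descendant is in the conditioning set).
  P2: blocked at collider X10 (neither it nor any descendant is in the conditioning set).
{} satisfies the backdoor criterion.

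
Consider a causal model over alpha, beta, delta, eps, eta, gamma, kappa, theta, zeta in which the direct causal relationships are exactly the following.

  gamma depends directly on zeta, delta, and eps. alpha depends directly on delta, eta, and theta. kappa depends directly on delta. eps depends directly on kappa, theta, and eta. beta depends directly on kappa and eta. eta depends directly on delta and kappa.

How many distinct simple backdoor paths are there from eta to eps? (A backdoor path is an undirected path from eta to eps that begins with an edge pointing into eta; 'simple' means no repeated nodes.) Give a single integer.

A backdoor path from eta to eps is any simple undirected path whose first edge points into eta (i.e. leaves eta via a parent).
Parents of eta: {delta, kappa}.
Enumerating:
  P1: eta <- delta -> kappa -> eps
  P2: eta <- delta -> alpha <- theta -> eps
  P3: eta <- delta -> gamma <- eps
  P4: eta <- kappa <- delta -> alpha <- theta -> eps
  P5: eta <- kappa <- delta -> gamma <- eps
  P6: eta <- kappa -> eps
That exhausts the simple backdoor paths. Count: 6.

6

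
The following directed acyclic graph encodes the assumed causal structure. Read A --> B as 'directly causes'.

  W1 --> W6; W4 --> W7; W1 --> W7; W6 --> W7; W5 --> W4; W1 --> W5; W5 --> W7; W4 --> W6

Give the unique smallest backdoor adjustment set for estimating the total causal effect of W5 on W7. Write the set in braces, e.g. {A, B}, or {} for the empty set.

{W1}

Variables eligible for adjustment (non-descendants of W5, excluding W5 and W7): {W1}.
Backdoor paths from W5 to W7:
  P1: W5 <- W1 -> W6 <- W4 -> W7
  P2: W5 <- W1 -> W6 -> W7
  P3: W5 <- W1 -> W7
The empty set is not sufficient: P2 (W5 <- W1 -> W6 -> W7) has no collider blocking it and no conditioned non-collider, so it is open.
Try {W1}:
  P1: blocked at fork node W1 ∈ conditioning set.
  P2: blocked at fork node W1 ∈ conditioning set.
  P3: blocked at fork node W1 ∈ conditioning set.
{W1} contains no descendant of W5 and blocks every backdoor path.
{W1} is the unique smallest valid adjustment set.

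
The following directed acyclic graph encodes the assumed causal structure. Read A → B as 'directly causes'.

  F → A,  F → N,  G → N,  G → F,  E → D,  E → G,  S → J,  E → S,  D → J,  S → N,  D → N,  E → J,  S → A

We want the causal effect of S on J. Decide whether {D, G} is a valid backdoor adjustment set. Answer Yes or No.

No

Backdoor paths from S to J (paths whose first edge points into S):
  P1: S <- E -> G -> F -> N <- D -> J
  P2: S <- E -> G -> N <- D -> J
  P3: S <- E -> D -> J
  P4: S <- E -> J
Condition 1 (no descendant of S in the set): holds — descendants of S are {A, J, N}; none are in {D, G}.
Condition 2 (every backdoor path blocked by {D, G}):
  P1: blocked at chain node G ∈ conditioning set.
  P2: blocked at chain node G ∈ conditioning set.
  P3: blocked at chain node D ∈ conditioning set.
  P4: open — no interior node is in the conditioning set.
{D, G} does not satisfy the backdoor criterion.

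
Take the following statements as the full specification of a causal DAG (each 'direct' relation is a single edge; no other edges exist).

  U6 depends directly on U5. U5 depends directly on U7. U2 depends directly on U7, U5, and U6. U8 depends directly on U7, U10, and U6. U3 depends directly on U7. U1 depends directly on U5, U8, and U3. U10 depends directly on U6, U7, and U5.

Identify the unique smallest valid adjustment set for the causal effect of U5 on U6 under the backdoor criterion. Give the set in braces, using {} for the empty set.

Variables eligible for adjustment (non-descendants of U5, excluding U5 and U6): {U3, U7}.
Backdoor paths from U5 to U6:
  P1: U5 <- U7 -> U3 -> U1 <- U8 <- U6
  P2: U5 <- U7 -> U3 -> U1 <- U8 <- U10 <- U6
  P3: U5 <- U7 -> U10 <- U6
  P4: U5 <- U7 -> U10 -> U8 <- U6
  P5: U5 <- U7 -> U2 <- U6
  P6: U5 <- U7 -> U8 <- U6
  P7: U5 <- U7 -> U8 <- U10 <- U6
Each backdoor path contains an unconditioned collider, so every path is already blocked with the empty conditioning set:
  P1: blocked at collider U1 (neither it nor any descendant is in the conditioning set).
  P2: blocked at collider U1 (neither it nor any descendant is in the conditioning set).
  P3: blocked at collider U10 (neither it nor any descendant is in the conditioning set).
  P4: blocked at collider U8 (neither it nor any descendant is in the conditioning set).
  P5: blocked at collider U2 (neither it nor any descendant is in the conditioning set).
  P6: blocked at collider U8 (neither it nor any descendant is in the conditioning set).
  P7: blocked at collider U8 (neither it nor any descendant is in the conditioning set).
The empty set is therefore the unique smallest valid set.

{}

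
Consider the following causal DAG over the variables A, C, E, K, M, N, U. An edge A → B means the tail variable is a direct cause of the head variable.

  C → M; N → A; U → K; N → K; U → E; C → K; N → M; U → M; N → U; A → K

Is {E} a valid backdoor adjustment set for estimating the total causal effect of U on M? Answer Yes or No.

Backdoor paths from U to M (paths whose first edge points into U):
  P1: U <- N -> A -> K <- C -> M
  P2: U <- N -> M
  P3: U <- N -> K <- C -> M
Condition 1 (no descendant of U in the set): FAILS — E is a descendant of U.
Condition 2 (every backdoor path blocked by {E}):
  P1: blocked at collider K (neither it nor any descendant is in the conditioning set).
  P2: open — no interior node is in the conditioning set.
  P3: blocked at collider K (neither it nor any descendant is in the conditioning set).
{E} does not satisfy the backdoor criterion.

No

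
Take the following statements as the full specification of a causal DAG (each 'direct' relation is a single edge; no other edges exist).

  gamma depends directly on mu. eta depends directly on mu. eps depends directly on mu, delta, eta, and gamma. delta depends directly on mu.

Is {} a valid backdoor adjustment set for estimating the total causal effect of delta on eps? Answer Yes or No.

Backdoor paths from delta to eps (paths whose first edge points into delta):
  P1: delta <- mu -> eta -> eps
  P2: delta <- mu -> gamma -> eps
  P3: delta <- mu -> eps
Condition 1 (no descendant of delta in the set): holds — descendants of delta are {eps}; none are in {}.
Condition 2 (every backdoor path blocked by {}):
  P1: open — no interior node is in the conditioning set.
  P2: open — no interior node is in the conditioning set.
  P3: open — no interior node is in the conditioning set.
{} does not satisfy the backdoor criterion.

No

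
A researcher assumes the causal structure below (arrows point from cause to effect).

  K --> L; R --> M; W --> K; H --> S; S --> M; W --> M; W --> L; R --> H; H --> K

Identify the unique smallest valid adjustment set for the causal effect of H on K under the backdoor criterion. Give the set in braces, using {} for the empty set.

{}

Variables eligible for adjustment (non-descendants of H, excluding H and K): {R, W}.
Backdoor paths from H to K:
  P1: H <- R -> M <- W -> K
  P2: H <- R -> M <- W -> L <- K
Each backdoor path contains an unconditioned collider, so every path is already blocked with the empty conditioning set:
  P1: blocked at collider M (neither it nor any descendant is in the conditioning set).
  P2: blocked at collider M (neither it nor any descendant is in the conditioning set).
The empty set is therefore the unique smallest valid set.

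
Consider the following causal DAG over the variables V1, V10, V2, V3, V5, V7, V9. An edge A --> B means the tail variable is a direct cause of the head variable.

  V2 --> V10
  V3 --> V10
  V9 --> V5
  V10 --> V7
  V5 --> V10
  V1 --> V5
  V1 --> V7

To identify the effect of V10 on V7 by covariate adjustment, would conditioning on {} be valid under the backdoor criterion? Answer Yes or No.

Backdoor paths from V10 to V7 (paths whose first edge points into V10):
  P1: V10 <- V5 <- V1 -> V7
Condition 1 (no descendant of V10 in the set): holds — descendants of V10 are {V7}; none are in {}.
Condition 2 (every backdoor path blocked by {}):
  P1: open — no interior node is in the conditioning set.
{} does not satisfy the backdoor criterion.

No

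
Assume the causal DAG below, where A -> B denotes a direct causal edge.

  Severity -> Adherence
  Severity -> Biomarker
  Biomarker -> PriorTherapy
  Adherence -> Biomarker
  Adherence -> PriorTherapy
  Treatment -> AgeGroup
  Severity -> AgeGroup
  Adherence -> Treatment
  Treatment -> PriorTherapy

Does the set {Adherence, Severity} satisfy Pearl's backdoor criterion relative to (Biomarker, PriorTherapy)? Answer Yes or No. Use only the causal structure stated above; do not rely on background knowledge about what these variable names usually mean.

Yes

Backdoor paths from Biomarker to PriorTherapy (paths whose first edge points into Biomarker):
  P1: Biomarker <- Severity -> Adherence -> Treatment -> PriorTherapy
  P2: Biomarker <- Severity -> Adherence -> PriorTherapy
  P3: Biomarker <- Severity -> AgeGroup <- Treatment <- Adherence -> PriorTherapy
  P4: Biomarker <- Severity -> AgeGroup <- Treatment -> PriorTherapy
  P5: Biomarker <- Adherence <- Severity -> AgeGroup <- Treatment -> PriorTherapy
  P6: Biomarker <- Adherence -> Treatment -> PriorTherapy
  P7: Biomarker <- Adherence -> PriorTherapy
Condition 1 (no descendant of Biomarker in the set): holds — descendants of Biomarker are {PriorTherapy}; none are in {Adherence, Severity}.
Condition 2 (every backdoor path blocked by {Adherence, Severity}):
  P1: blocked at fork node Severity ∈ conditioning set.
  P2: blocked at fork node Severity ∈ conditioning set.
  P3: blocked at fork node Severity ∈ conditioning set.
  P4: blocked at fork node Severity ∈ conditioning set.
  P5: blocked at chain node Adherence ∈ conditioning set.
  P6: blocked at fork node Adherence ∈ conditioning set.
  P7: blocked at fork node Adherence ∈ conditioning set.
{Adherence, Severity} satisfies the backdoor criterion.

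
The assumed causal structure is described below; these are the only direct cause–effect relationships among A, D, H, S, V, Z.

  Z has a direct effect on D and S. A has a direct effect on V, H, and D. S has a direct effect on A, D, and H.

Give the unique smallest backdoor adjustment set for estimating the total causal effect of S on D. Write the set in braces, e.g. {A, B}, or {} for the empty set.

{Z}

Variables eligible for adjustment (non-descendants of S, excluding S and D): {Z}.
Backdoor paths from S to D:
  P1: S <- Z -> D
The empty set is not sufficient: P1 (S <- Z -> D) has no collider blocking it and no conditioned non-collider, so it is open.
Try {Z}:
  P1: blocked at fork node Z ∈ conditioning set.
{Z} contains no descendant of S and blocks every backdoor path.
{Z} is the unique smallest valid adjustment set.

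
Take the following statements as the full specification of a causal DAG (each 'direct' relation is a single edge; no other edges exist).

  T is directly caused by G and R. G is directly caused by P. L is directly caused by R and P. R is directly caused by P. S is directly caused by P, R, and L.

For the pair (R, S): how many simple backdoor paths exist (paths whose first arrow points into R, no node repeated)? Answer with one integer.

A backdoor path from R to S is any simple undirected path whose first edge points into R (i.e. leaves R via a parent).
Parents of R: {P}.
Enumerating:
  P1: R <- P -> L -> S
  P2: R <- P -> S
That exhausts the simple backdoor paths. Count: 2.

2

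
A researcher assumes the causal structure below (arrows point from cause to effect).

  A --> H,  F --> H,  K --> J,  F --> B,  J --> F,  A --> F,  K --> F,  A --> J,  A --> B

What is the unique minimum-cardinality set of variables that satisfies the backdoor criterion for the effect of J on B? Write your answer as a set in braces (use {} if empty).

Variables eligible for adjustment (non-descendants of J, excluding J and B): {A, K}.
Backdoor paths from J to B:
  P1: J <- K -> F <- A -> B
  P2: J <- K -> F -> H <- A -> B
  P3: J <- K -> F -> B
  P4: J <- A -> F -> B
  P5: J <- A -> H <- F -> B
  P6: J <- A -> B
The empty set is not sufficient: P3 (J <- K -> F -> B) has no collider blocking it and no conditioned non-collider, so it is open.
Try {A, K}:
  P1: blocked at fork node K ∈ conditioning set.
  P2: blocked at fork node K ∈ conditioning set.
  P3: blocked at fork node K ∈ conditioning set.
  P4: blocked at fork node A ∈ conditioning set.
  P5: blocked at fork node A ∈ conditioning set.
  P6: blocked at fork node A ∈ conditioning set.
{A, K} contains no descendant of J and blocks every backdoor path.
Every element of {A, K} is needed (dropping A leaves P4 open; dropping K leaves P3 open), so no proper subset is valid.
Among all size-2 subsets of the eligible variables, only {A, K} blocks every backdoor path, so it is the unique smallest valid adjustment set.

{A, K}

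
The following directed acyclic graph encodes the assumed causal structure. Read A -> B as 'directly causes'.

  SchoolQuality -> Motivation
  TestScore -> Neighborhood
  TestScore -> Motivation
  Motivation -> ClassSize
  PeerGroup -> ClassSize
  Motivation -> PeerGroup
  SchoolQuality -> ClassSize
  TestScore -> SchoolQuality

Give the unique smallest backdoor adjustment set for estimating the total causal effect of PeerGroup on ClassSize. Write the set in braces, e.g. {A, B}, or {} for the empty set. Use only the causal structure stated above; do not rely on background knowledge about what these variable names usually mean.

Variables eligible for adjustment (non-descendants of PeerGroup, excluding PeerGroup and ClassSize): {Motivation, Neighborhood, SchoolQuality, TestScore}.
Backdoor paths from PeerGroup to ClassSize:
  P1: PeerGroup <- Motivation <- TestScore -> SchoolQuality -> ClassSize
  P2: PeerGroup <- Motivation <- SchoolQuality -> ClassSize
  P3: PeerGroup <- Motivation -> ClassSize
The empty set is not sufficient: P1 (PeerGroup <- Motivation <- TestScore -> SchoolQuality -> ClassSize) has no collider blocking it and no conditioned non-collider, so it is open.
Try {Motivation}:
  P1: blocked at chain node Motivation ∈ conditioning set.
  P2: blocked at chain node Motivation ∈ conditioning set.
  P3: blocked at fork node Motivation ∈ conditioning set.
{Motivation} contains no descendant of PeerGroup and blocks every backdoor path.
No other singleton works — e.g. {TestScore} leaves P2 open — so {Motivation} is the unique smallest valid adjustment set.

{Motivation}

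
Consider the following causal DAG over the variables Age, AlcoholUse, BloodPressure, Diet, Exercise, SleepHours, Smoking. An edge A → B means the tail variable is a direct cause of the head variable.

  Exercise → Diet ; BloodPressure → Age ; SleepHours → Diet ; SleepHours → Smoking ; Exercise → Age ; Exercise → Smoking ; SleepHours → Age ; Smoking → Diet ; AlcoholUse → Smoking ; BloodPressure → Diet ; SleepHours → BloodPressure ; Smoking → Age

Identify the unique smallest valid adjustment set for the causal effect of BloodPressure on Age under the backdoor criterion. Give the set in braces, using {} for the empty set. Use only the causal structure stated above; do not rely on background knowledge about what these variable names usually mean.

{SleepHours}

Variables eligible for adjustment (non-descendants of BloodPressure, excluding BloodPressure and Age): {AlcoholUse, Exercise, SleepHours, Smoking}.
Backdoor paths from BloodPressure to Age:
  P1: BloodPressure <- SleepHours -> Smoking <- Exercise -> Age
  P2: BloodPressure <- SleepHours -> Smoking -> Diet <- Exercise -> Age
  P3: BloodPressure <- SleepHours -> Smoking -> Age
  P4: BloodPressure <- SleepHours -> Diet <- Exercise -> Smoking -> Age
  P5: BloodPressure <- SleepHours -> Diet <- Exercise -> Age
  P6: BloodPressure <- SleepHours -> Diet <- Smoking <- Exercise -> Age
  P7: BloodPressure <- SleepHours -> Diet <- Smoking -> Age
  P8: BloodPressure <- SleepHours -> Age
The empty set is not sufficient: P3 (BloodPressure <- SleepHours -> Smoking -> Age) has no collider blocking it and no conditioned non-collider, so it is open.
Try {SleepHours}:
  P1: blocked at fork node SleepHours ∈ conditioning set.
  P2: blocked at fork node SleepHours ∈ conditioning set.
  P3: blocked at fork node SleepHours ∈ conditioning set.
  P4: blocked at fork node SleepHours ∈ conditioning set.
  P5: blocked at fork node SleepHours ∈ conditioning set.
  P6: blocked at fork node SleepHours ∈ conditioning set.
  P7: blocked at fork node SleepHours ∈ conditioning set.
  P8: blocked at fork node SleepHours ∈ conditioning set.
{SleepHours} contains no descendant of BloodPressure and blocks every backdoor path.
No other singleton works — e.g. {Exercise} leaves P3 open — so {SleepHours} is the unique smallest valid adjustment set.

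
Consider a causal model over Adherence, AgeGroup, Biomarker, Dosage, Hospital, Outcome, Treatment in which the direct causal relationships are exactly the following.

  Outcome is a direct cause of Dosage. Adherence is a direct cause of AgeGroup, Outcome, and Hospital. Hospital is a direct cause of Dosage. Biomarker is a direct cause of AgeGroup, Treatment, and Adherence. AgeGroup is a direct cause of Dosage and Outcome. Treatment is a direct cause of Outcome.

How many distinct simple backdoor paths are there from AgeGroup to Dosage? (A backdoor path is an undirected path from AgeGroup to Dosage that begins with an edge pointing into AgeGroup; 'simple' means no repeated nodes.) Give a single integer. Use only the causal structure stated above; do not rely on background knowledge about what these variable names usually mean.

A backdoor path from AgeGroup to Dosage is any simple undirected path whose first edge points into AgeGroup (i.e. leaves AgeGroup via a parent).
Parents of AgeGroup: {Adherence, Biomarker}.
Enumerating:
  P1: AgeGroup <- Biomarker -> Adherence -> Hospital -> Dosage
  P2: AgeGroup <- Biomarker -> Adherence -> Outcome -> Dosage
  P3: AgeGroup <- Biomarker -> Treatment -> Outcome <- Adherence -> Hospital -> Dosage
  P4: AgeGroup <- Biomarker -> Treatment -> Outcome -> Dosage
  P5: AgeGroup <- Adherence <- Biomarker -> Treatment -> Outcome -> Dosage
  P6: AgeGroup <- Adherence -> Hospital -> Dosage
  P7: AgeGroup <- Adherence -> Outcome -> Dosage
That exhausts the simple backdoor paths. Count: 7.

7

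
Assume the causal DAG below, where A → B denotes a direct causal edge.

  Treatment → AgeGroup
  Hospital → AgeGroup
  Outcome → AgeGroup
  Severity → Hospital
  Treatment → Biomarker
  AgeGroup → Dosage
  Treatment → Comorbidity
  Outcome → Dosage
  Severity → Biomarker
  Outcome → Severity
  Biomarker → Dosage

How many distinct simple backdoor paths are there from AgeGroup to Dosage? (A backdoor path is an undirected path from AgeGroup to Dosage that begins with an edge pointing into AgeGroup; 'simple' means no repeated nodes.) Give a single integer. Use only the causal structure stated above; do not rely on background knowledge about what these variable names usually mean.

A backdoor path from AgeGroup to Dosage is any simple undirected path whose first edge points into AgeGroup (i.e. leaves AgeGroup via a parent).
Parents of AgeGroup: {Hospital, Outcome, Treatment}.
Enumerating:
  P1: AgeGroup <- Treatment -> Biomarker <- Severity <- Outcome -> Dosage
  P2: AgeGroup <- Treatment -> Biomarker -> Dosage
  P3: AgeGroup <- Outcome -> Severity -> Biomarker -> Dosage
  P4: AgeGroup <- Outcome -> Dosage
  P5: AgeGroup <- Hospital <- Severity <- Outcome -> Dosage
  P6: AgeGroup <- Hospital <- Severity -> Biomarker -> Dosage
That exhausts the simple backdoor paths. Count: 6.

6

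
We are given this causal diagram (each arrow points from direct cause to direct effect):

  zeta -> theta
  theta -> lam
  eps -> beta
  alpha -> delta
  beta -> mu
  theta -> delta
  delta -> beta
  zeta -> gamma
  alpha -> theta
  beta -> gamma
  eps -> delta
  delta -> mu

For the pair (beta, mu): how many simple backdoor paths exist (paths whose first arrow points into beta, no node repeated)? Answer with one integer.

2

A backdoor path from beta to mu is any simple undirected path whose first edge points into beta (i.e. leaves beta via a parent).
Parents of beta: {delta, eps}.
Enumerating:
  P1: beta <- eps -> delta -> mu
  P2: beta <- delta -> mu
That exhausts the simple backdoor paths. Count: 2.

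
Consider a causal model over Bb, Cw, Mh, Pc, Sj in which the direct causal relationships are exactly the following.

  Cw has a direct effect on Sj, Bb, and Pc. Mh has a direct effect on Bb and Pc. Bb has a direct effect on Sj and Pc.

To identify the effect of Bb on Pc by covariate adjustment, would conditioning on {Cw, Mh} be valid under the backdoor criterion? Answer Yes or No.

Yes

Backdoor paths from Bb to Pc (paths whose first edge points into Bb):
  P1: Bb <- Mh -> Pc
  P2: Bb <- Cw -> Pc
Condition 1 (no descendant of Bb in the set): holds — descendants of Bb are {Pc, Sj}; none are in {Cw, Mh}.
Condition 2 (every backdoor path blocked by {Cw, Mh}):
  P1: blocked at fork node Mh ∈ conditioning set.
  P2: blocked at fork node Cw ∈ conditioning set.
{Cw, Mh} satisfies the backdoor criterion.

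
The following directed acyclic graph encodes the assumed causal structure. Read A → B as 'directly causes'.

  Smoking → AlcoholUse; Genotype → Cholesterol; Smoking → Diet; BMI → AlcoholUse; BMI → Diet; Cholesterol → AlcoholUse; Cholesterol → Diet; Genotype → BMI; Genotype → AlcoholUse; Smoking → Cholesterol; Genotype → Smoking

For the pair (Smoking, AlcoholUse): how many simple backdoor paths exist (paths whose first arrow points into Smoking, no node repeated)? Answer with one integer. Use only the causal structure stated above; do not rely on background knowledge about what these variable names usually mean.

A backdoor path from Smoking to AlcoholUse is any simple undirected path whose first edge points into Smoking (i.e. leaves Smoking via a parent).
Parents of Smoking: {Genotype}.
Enumerating:
  P1: Smoking <- Genotype -> BMI -> AlcoholUse
  P2: Smoking <- Genotype -> BMI -> Diet <- Cholesterol -> AlcoholUse
  P3: Smoking <- Genotype -> Cholesterol -> AlcoholUse
  P4: Smoking <- Genotype -> Cholesterol -> Diet <- BMI -> AlcoholUse
  P5: Smoking <- Genotype -> AlcoholUse
That exhausts the simple backdoor paths. Count: 5.

5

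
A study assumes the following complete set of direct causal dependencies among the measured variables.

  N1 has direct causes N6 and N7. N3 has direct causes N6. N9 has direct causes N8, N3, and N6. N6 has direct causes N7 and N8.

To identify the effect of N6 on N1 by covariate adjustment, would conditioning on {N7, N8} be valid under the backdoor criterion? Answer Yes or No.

Yes

Backdoor paths from N6 to N1 (paths whose first edge points into N6):
  P1: N6 <- N7 -> N1
Condition 1 (no descendant of N6 in the set): holds — descendants of N6 are {N1, N3, N9}; none are in {N7, N8}.
Condition 2 (every backdoor path blocked by {N7, N8}):
  P1: blocked at fork node N7 ∈ conditioning set.
{N7, N8} satisfies the backdoor criterion.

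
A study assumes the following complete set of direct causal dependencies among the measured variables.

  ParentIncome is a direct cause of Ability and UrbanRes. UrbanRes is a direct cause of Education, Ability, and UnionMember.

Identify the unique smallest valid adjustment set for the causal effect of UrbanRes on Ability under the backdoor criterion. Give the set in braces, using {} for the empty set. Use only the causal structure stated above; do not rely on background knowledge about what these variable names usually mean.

Variables eligible for adjustment (non-descendants of UrbanRes, excluding UrbanRes and Ability): {ParentIncome}.
Backdoor paths from UrbanRes to Ability:
  P1: UrbanRes <- ParentIncome -> Ability
The empty set is not sufficient: P1 (UrbanRes <- ParentIncome -> Ability) has no collider blocking it and no conditioned non-collider, so it is open.
Try {ParentIncome}:
  P1: blocked at fork node ParentIncome ∈ conditioning set.
{ParentIncome} contains no descendant of UrbanRes and blocks every backdoor path.
{ParentIncome} is the unique smallest valid adjustment set.

{ParentIncome}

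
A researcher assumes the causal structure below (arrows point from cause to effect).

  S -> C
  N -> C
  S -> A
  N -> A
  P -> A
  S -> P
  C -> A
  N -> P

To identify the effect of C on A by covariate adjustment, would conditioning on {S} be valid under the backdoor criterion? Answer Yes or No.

No

Backdoor paths from C to A (paths whose first edge points into C):
  P1: C <- S -> P <- N -> A
  P2: C <- S -> P -> A
  P3: C <- S -> A
  P4: C <- N -> P <- S -> A
  P5: C <- N -> P -> A
  P6: C <- N -> A
Condition 1 (no descendant of C in the set): holds — descendants of C are {A}; none are in {S}.
Condition 2 (every backdoor path blocked by {S}):
  P1: blocked at fork node S ∈ conditioning set.
  P2: blocked at fork node S ∈ conditioning set.
  P3: blocked at fork node S ∈ conditioning set.
  P4: blocked at collider P (neither it nor any descendant is in the conditioning set).
  P5: open — no interior node is in the conditioning set.
  P6: open — no interior node is in the conditioning set.
{S} does not satisfy the backdoor criterion.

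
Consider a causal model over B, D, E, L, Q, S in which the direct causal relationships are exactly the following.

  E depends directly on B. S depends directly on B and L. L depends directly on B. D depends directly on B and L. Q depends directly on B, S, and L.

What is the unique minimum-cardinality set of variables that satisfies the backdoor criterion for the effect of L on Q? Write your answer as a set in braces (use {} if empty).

{B}

Variables eligible for adjustment (non-descendants of L, excluding L and Q): {B, E}.
Backdoor paths from L to Q:
  P1: L <- B -> S -> Q
  P2: L <- B -> Q
The empty set is not sufficient: P1 (L <- B -> S -> Q) has no collider blocking it and no conditioned non-collider, so it is open.
Try {B}:
  P1: blocked at fork node B ∈ conditioning set.
  P2: blocked at fork node B ∈ conditioning set.
{B} contains no descendant of L and blocks every backdoor path.
No other singleton works — e.g. {E} leaves P1 open — so {B} is the unique smallest valid adjustment set.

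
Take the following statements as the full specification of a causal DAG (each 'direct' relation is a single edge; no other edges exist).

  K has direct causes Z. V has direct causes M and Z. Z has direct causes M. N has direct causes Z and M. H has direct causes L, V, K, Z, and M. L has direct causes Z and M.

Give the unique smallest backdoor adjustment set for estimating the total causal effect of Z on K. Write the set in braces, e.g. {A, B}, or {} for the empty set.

Variables eligible for adjustment (non-descendants of Z, excluding Z and K): {M}.
Backdoor paths from Z to K:
  P1: Z <- M -> L -> H <- K
  P2: Z <- M -> V -> H <- K
  P3: Z <- M -> H <- K
Each backdoor path contains an unconditioned collider, so every path is already blocked with the empty conditioning set:
  P1: blocked at collider H (neither it nor any descendant is in the conditioning set).
  P2: blocked at collider H (neither it nor any descendant is in the conditioning set).
  P3: blocked at collider H (neither it nor any descendant is in the conditioning set).
The empty set is therefore the unique smallest valid set.

{}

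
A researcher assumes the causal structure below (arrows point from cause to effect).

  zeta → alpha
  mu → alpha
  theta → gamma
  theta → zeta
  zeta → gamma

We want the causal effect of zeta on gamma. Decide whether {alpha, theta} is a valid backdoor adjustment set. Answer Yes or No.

No

Backdoor paths from zeta to gamma (paths whose first edge points into zeta):
  P1: zeta <- theta -> gamma
Condition 1 (no descendant of zeta in the set): FAILS — alpha is a descendant of zeta.
Condition 2 (every backdoor path blocked by {alpha, theta}):
  P1: blocked at fork node theta ∈ conditioning set.
{alpha, theta} does not satisfy the backdoor criterion.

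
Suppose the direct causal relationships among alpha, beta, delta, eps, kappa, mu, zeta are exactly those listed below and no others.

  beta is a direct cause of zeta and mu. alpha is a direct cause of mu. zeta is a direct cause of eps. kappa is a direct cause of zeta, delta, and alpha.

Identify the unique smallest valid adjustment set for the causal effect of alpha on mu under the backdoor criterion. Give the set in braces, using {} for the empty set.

{}

Variables eligible for adjustment (non-descendants of alpha, excluding alpha and mu): {beta, delta, eps, kappa, zeta}.
Backdoor paths from alpha to mu:
  P1: alpha <- kappa -> zeta <- beta -> mu
Each backdoor path contains an unconditioned collider, so every path is already blocked with the empty conditioning set:
  P1: blocked at collider zeta (neither it nor any descendant is in the conditioning set).
The empty set is therefore the unique smallest valid set.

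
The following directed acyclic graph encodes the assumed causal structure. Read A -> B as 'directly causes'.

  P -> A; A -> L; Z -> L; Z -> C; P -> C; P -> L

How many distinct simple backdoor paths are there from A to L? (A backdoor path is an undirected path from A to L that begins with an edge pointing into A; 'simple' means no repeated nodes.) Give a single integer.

A backdoor path from A to L is any simple undirected path whose first edge points into A (i.e. leaves A via a parent).
Parents of A: {P}.
Enumerating:
  P1: A <- P -> L
  P2: A <- P -> C <- Z -> L
That exhausts the simple backdoor paths. Count: 2.

2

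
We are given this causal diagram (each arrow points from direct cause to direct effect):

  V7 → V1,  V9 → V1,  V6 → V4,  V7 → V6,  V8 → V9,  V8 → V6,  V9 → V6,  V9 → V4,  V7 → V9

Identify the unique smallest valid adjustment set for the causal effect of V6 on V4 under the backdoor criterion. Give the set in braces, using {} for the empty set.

{V9}

Variables eligible for adjustment (non-descendants of V6, excluding V6 and V4): {V1, V7, V8, V9}.
Backdoor paths from V6 to V4:
  P1: V6 <- V7 -> V9 -> V4
  P2: V6 <- V7 -> V1 <- V9 -> V4
  P3: V6 <- V8 -> V9 -> V4
  P4: V6 <- V9 -> V4
The empty set is not sufficient: P1 (V6 <- V7 -> V9 -> V4) has no collider blocking it and no conditioned non-collider, so it is open.
Try {V9}:
  P1: blocked at chain node V9 ∈ conditioning set.
  P2: blocked at collider V1 (neither it nor any descendant is in the conditioning set).
  P3: blocked at chain node V9 ∈ conditioning set.
  P4: blocked at fork node V9 ∈ conditioning set.
{V9} contains no descendant of V6 and blocks every backdoor path.
No other singleton works — e.g. {V7} leaves P3 open — so {V9} is the unique smallest valid adjustment set.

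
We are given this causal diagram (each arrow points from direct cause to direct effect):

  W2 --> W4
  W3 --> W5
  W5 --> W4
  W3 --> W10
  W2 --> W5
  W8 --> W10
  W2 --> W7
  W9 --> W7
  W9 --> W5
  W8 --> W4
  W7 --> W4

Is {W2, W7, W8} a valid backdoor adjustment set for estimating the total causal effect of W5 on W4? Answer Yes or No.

Yes

Backdoor paths from W5 to W4 (paths whose first edge points into W5):
  P1: W5 <- W3 -> W10 <- W8 -> W4
  P2: W5 <- W9 -> W7 <- W2 -> W4
  P3: W5 <- W9 -> W7 -> W4
  P4: W5 <- W2 -> W7 -> W4
  P5: W5 <- W2 -> W4
Condition 1 (no descendant of W5 in the set): holds — descendants of W5 are {W4}; none are in {W2, W7, W8}.
Condition 2 (every backdoor path blocked by {W2, W7, W8}):
  P1: blocked at collider W10 (neither it nor any descendant is in the conditioning set).
  P2: blocked at fork node W2 ∈ conditioning set.
  P3: blocked at chain node W7 ∈ conditioning set.
  P4: blocked at fork node W2 ∈ conditioning set.
  P5: blocked at fork node W2 ∈ conditioning set.
{W2, W7, W8} satisfies the backdoor criterion.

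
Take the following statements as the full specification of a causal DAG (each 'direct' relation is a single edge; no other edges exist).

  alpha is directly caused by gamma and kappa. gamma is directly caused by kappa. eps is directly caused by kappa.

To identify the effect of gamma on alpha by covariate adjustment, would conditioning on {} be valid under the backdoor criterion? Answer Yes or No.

Backdoor paths from gamma to alpha (paths whose first edge points into gamma):
  P1: gamma <- kappa -> alpha
Condition 1 (no descendant of gamma in the set): holds — descendants of gamma are {alpha}; none are in {}.
Condition 2 (every backdoor path blocked by {}):
  P1: open — no interior node is in the conditioning set.
{} does not satisfy the backdoor criterion.

No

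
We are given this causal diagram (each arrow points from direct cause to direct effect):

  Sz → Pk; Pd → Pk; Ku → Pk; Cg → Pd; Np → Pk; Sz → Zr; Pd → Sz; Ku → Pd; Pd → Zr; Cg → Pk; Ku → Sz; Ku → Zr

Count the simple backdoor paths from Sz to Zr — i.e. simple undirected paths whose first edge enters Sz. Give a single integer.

8

A backdoor path from Sz to Zr is any simple undirected path whose first edge points into Sz (i.e. leaves Sz via a parent).
Parents of Sz: {Ku, Pd}.
Enumerating:
  P1: Sz <- Ku -> Pd -> Zr
  P2: Sz <- Ku -> Zr
  P3: Sz <- Ku -> Pk <- Cg -> Pd -> Zr
  P4: Sz <- Ku -> Pk <- Pd -> Zr
  P5: Sz <- Pd <- Ku -> Zr
  P6: Sz <- Pd <- Cg -> Pk <- Ku -> Zr
  P7: Sz <- Pd -> Zr
  P8: Sz <- Pd -> Pk <- Ku -> Zr
That exhausts the simple backdoor paths. Count: 8.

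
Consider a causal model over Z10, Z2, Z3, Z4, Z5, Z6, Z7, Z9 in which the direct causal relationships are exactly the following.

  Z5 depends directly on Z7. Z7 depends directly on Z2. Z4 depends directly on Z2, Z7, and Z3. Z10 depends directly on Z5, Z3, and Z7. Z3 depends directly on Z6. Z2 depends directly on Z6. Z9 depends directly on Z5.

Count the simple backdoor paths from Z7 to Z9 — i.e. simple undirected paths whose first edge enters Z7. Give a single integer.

A backdoor path from Z7 to Z9 is any simple undirected path whose first edge points into Z7 (i.e. leaves Z7 via a parent).
Parents of Z7: {Z2}.
Enumerating:
  P1: Z7 <- Z2 <- Z6 -> Z3 -> Z10 <- Z5 -> Z9
  P2: Z7 <- Z2 -> Z4 <- Z3 -> Z10 <- Z5 -> Z9
That exhausts the simple backdoor paths. Count: 2.

2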